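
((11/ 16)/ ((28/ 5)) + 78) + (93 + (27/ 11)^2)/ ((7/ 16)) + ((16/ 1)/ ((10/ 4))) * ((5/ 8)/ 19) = 313801325/ 1029952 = 304.68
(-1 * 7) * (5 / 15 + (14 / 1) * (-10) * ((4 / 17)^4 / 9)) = -1503061 / 751689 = -2.00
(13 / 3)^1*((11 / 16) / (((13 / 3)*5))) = 0.14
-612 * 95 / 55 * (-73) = 848844 / 11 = 77167.64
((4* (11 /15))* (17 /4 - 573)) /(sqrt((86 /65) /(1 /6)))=-592.13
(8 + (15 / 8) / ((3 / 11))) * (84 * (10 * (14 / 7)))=24990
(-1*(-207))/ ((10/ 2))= 207/ 5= 41.40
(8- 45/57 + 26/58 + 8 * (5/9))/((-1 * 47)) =-60020/233073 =-0.26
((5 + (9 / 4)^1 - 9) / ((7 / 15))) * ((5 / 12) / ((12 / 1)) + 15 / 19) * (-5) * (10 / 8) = 281875 / 14592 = 19.32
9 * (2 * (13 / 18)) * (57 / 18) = 247 / 6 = 41.17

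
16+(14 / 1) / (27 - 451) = 3385 / 212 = 15.97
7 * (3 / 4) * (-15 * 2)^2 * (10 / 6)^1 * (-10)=-78750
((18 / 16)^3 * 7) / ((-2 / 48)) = -15309 / 64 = -239.20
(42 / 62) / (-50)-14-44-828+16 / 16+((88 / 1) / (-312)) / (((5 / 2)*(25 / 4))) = -267500801 / 302250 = -885.03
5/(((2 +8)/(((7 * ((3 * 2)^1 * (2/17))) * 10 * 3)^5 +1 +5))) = 50812751005859571/1419857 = 35787231394.33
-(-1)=1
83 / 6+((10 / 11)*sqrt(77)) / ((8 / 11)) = 5*sqrt(77) / 4+83 / 6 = 24.80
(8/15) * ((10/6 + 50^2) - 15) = 1326.22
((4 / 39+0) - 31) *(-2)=2410 / 39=61.79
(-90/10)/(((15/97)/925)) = -53835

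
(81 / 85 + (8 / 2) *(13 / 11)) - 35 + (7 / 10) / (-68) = -219389 / 7480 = -29.33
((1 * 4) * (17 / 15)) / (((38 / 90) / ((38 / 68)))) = 6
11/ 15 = 0.73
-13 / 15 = -0.87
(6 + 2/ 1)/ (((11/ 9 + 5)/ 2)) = 18/ 7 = 2.57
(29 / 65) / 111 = 29 / 7215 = 0.00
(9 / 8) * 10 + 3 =57 / 4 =14.25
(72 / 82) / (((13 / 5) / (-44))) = -7920 / 533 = -14.86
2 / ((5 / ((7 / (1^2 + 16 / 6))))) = 0.76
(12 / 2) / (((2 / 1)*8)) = 3 / 8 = 0.38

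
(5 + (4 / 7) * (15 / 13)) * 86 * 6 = 265740 / 91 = 2920.22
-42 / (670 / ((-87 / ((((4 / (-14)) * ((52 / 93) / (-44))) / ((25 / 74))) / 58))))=1897056315 / 64454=29432.72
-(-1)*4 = 4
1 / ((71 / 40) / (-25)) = -1000 / 71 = -14.08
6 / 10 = 3 / 5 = 0.60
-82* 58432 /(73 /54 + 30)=-258736896 /1693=-152827.46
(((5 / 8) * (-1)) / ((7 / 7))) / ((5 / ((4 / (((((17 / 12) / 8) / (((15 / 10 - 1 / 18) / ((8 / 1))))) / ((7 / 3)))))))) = -182 / 153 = -1.19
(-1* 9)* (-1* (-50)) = -450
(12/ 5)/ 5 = 0.48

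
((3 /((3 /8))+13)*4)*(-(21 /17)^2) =-37044 /289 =-128.18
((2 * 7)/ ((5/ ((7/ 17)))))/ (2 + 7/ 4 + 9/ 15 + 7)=392/ 3859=0.10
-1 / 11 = -0.09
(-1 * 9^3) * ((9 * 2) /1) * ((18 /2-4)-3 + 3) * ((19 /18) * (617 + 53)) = -46400850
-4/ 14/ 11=-2/ 77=-0.03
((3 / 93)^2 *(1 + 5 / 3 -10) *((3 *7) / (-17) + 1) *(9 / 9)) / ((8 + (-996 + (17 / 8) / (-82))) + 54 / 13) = -0.00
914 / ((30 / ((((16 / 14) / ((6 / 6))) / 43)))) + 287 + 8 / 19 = 24725879 / 85785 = 288.23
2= 2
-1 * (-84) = 84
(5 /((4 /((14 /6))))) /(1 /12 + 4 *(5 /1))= 35 /241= 0.15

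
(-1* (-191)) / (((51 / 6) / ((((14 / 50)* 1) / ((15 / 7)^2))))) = 1.37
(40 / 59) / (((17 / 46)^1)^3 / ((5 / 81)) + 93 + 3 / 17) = 330942400 / 45882312939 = 0.01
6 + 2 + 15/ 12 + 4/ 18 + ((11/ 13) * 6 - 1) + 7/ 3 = 7433/ 468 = 15.88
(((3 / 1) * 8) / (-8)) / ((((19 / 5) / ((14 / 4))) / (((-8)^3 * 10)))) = 268800 / 19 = 14147.37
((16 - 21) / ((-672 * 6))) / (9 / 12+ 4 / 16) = 5 / 4032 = 0.00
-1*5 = -5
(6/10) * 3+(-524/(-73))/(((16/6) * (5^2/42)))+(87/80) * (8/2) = 77907/7300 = 10.67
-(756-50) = -706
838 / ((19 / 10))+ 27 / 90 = 83857 / 190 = 441.35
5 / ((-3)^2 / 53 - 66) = -265 / 3489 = -0.08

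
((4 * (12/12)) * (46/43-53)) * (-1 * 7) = 1454.05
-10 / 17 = -0.59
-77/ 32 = -2.41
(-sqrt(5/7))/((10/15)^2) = -9*sqrt(35)/28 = -1.90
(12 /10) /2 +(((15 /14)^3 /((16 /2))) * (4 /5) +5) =157039 /27440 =5.72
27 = 27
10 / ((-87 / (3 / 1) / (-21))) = 210 / 29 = 7.24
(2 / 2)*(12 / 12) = 1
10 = 10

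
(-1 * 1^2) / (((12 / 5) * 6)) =-5 / 72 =-0.07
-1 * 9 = -9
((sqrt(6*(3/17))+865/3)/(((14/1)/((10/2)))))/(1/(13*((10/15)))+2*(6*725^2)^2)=65*sqrt(34)/20515569506250119+56225/10861183856250063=0.00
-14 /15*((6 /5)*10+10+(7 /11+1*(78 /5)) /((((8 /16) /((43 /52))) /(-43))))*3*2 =22675758 /3575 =6342.87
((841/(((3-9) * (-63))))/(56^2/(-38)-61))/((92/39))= -0.01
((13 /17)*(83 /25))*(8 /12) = 1.69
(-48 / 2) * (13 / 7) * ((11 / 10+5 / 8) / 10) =-2691 / 350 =-7.69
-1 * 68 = -68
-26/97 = -0.27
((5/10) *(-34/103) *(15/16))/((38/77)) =-19635/62624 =-0.31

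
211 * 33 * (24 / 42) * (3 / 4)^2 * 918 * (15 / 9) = 3424303.93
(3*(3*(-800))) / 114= -63.16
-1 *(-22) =22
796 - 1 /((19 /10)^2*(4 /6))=287206 /361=795.58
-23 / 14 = -1.64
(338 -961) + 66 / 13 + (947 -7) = 4187 / 13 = 322.08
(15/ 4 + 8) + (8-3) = 67/ 4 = 16.75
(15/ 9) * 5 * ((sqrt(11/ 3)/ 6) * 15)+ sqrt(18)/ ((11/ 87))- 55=-55+ 261 * sqrt(2)/ 11+ 125 * sqrt(33)/ 18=18.45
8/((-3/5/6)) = -80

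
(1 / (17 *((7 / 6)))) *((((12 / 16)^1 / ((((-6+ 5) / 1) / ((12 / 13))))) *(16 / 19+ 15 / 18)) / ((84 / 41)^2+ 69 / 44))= -0.01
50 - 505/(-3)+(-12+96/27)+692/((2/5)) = 17459/9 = 1939.89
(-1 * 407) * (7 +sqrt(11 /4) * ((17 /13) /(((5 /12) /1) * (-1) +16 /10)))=-2849 - 207570 * sqrt(11) /923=-3594.86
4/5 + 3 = 19/5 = 3.80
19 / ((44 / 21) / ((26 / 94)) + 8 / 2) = 5187 / 3160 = 1.64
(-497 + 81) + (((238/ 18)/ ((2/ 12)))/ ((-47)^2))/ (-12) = -16541111/ 39762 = -416.00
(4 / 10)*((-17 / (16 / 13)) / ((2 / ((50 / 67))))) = -1105 / 536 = -2.06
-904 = -904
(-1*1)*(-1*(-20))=-20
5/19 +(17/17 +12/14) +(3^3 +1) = 4006/133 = 30.12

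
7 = 7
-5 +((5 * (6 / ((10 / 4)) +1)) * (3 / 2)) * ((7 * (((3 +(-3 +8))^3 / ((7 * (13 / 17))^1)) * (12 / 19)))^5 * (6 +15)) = 6656717355429754178866890829 / 919358226007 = 7240613252944418.52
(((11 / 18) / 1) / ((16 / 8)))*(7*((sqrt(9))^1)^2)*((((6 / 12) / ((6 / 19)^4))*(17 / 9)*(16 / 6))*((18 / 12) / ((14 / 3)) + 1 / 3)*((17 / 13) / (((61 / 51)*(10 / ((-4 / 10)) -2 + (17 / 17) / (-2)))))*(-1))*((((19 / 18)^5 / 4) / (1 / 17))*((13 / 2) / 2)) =296463191268198449 / 129065778266112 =2296.99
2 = 2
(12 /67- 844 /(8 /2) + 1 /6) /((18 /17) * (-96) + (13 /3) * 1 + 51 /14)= 10077277 /4481027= 2.25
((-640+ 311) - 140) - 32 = -501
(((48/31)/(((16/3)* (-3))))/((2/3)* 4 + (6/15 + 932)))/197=-0.00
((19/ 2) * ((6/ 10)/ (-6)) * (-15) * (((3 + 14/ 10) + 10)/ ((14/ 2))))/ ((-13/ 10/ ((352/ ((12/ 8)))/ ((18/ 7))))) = -26752/ 13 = -2057.85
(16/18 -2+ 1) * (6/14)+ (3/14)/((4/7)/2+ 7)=-13/714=-0.02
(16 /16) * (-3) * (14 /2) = -21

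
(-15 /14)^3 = -3375 /2744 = -1.23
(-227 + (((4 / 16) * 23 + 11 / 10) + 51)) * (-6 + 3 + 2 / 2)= 3383 / 10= 338.30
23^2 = 529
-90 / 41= -2.20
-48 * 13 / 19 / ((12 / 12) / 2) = -1248 / 19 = -65.68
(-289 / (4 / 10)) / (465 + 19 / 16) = -11560 / 7459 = -1.55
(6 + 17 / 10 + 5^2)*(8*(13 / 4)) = 4251 / 5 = 850.20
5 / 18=0.28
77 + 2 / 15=1157 / 15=77.13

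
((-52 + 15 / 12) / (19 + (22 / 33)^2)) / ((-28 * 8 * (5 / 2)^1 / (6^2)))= 2349 / 14000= 0.17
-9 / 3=-3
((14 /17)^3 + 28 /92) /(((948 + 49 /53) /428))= 2211758052 /5683058707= 0.39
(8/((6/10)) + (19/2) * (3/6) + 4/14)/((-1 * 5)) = -1543/420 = -3.67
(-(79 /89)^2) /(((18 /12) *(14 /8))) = -49928 /166341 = -0.30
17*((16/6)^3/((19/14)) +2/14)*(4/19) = 3446852/68229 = 50.52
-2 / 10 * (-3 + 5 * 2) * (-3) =21 / 5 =4.20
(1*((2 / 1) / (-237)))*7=-14 / 237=-0.06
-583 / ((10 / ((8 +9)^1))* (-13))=9911 / 130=76.24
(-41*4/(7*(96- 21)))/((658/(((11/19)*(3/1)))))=-902/1093925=-0.00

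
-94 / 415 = -0.23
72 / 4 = 18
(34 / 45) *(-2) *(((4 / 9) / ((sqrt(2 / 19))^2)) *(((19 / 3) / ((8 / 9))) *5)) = -6137 / 27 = -227.30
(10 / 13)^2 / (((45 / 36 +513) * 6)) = 200 / 1042899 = 0.00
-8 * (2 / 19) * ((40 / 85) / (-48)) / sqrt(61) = 8 * sqrt(61) / 59109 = 0.00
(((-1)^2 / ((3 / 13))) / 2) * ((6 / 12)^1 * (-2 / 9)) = -13 / 54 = -0.24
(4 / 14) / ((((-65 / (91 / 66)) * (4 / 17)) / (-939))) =5321 / 220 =24.19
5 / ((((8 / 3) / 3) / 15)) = 675 / 8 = 84.38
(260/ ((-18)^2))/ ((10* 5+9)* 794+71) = 5/ 292329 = 0.00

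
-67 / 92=-0.73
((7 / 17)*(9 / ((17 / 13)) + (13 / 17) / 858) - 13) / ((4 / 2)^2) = -193901 / 76296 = -2.54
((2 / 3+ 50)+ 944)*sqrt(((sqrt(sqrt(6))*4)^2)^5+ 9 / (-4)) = 1492*sqrt(-1+ 16777216*sqrt(6)) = 9564594.85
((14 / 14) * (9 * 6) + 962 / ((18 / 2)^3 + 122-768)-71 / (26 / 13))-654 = -103569 / 166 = -623.91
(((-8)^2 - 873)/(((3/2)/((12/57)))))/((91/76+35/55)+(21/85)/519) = -4187513440/67645851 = -61.90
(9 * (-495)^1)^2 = 19847025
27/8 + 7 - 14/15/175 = 31109/3000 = 10.37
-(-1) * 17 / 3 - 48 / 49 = 4.69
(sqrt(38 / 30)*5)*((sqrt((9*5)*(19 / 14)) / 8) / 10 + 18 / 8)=13.21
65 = 65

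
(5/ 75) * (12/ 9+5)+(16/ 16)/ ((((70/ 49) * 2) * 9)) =83/ 180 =0.46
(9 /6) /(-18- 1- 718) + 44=64853 /1474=44.00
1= 1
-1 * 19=-19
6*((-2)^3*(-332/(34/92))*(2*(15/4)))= 5497920/17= 323407.06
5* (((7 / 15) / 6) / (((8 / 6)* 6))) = 7 / 144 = 0.05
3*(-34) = -102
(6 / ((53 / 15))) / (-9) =-10 / 53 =-0.19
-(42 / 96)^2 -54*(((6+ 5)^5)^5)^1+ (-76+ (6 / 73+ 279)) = -109338651721822625865957077665529 / 18688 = -5850741209429720990258833000.00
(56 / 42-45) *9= -393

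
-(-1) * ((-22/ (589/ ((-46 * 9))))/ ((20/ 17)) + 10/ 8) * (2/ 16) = 169561/ 94240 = 1.80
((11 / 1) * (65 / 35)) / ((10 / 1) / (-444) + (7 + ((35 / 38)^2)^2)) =33097363728 / 12470550449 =2.65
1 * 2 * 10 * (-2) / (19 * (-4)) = 10 / 19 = 0.53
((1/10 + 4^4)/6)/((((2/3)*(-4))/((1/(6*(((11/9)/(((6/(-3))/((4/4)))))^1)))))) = 7683/1760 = 4.37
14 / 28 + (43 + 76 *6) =999 / 2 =499.50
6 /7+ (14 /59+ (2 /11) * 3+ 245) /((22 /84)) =46939656 /49973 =939.30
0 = 0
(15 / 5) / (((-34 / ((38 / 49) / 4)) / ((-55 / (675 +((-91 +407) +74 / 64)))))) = 0.00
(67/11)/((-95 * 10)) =-67/10450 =-0.01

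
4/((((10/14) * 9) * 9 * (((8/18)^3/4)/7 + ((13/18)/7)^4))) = 87127488/4094165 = 21.28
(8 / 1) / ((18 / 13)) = 5.78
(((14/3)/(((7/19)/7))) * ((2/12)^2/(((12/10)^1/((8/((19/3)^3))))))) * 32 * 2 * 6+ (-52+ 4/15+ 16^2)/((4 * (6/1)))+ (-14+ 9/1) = 460238/16245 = 28.33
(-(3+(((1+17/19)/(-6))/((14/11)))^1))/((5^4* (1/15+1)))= -549/133000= -0.00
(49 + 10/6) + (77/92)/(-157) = 2195257/43332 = 50.66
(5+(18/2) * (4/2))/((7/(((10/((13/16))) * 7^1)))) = 3680/13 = 283.08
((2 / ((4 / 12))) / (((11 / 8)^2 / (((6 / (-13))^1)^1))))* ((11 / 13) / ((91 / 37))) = -85248 / 169169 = -0.50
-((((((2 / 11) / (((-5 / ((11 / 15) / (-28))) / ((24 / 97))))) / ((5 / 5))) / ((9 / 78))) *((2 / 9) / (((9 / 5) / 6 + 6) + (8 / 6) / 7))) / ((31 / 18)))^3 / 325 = -44302336 / 215148277530220482565625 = -0.00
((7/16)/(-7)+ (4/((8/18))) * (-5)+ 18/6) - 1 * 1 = -689/16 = -43.06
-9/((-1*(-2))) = -9/2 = -4.50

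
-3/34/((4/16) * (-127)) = 6/2159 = 0.00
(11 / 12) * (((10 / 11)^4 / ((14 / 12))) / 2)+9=86353 / 9317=9.27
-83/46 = -1.80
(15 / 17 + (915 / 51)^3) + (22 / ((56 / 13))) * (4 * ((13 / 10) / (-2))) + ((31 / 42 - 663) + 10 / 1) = 10545007049 / 2063460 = 5110.35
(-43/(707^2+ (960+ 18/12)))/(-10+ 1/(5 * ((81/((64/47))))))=818505/95297226803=0.00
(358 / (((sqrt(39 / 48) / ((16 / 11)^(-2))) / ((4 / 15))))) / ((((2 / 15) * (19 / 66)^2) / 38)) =23586651 * sqrt(13) / 494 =172151.58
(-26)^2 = 676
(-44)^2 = 1936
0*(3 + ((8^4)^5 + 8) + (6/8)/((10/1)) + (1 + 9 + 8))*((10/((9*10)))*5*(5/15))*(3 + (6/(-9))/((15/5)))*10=0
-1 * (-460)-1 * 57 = 403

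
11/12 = 0.92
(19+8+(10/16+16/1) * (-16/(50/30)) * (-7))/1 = 1144.20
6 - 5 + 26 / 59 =85 / 59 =1.44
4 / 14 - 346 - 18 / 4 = -4903 / 14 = -350.21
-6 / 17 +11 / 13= 109 / 221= 0.49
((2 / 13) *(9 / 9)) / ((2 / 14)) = 14 / 13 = 1.08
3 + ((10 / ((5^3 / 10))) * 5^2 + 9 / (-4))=83 / 4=20.75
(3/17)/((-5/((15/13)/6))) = -3/442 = -0.01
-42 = -42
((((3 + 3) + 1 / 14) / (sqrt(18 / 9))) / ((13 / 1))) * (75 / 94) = 6375 * sqrt(2) / 34216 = 0.26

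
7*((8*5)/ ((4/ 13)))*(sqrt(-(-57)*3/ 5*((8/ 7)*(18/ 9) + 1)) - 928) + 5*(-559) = -847275 + 78*sqrt(15295) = -837628.51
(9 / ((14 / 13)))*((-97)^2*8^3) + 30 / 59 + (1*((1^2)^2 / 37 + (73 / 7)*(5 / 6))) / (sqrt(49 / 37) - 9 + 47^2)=8932839570923743766 / 221880059289 - 13547*sqrt(37) / 39755749122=40259767.37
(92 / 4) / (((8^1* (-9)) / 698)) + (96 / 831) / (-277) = -615904835 / 2762244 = -222.97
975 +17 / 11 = 10742 / 11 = 976.55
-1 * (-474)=474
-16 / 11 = -1.45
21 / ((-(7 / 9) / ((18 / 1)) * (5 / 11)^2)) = -58806 / 25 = -2352.24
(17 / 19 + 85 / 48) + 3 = 5167 / 912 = 5.67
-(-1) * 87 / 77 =87 / 77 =1.13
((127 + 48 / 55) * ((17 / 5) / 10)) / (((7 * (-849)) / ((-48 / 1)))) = 0.35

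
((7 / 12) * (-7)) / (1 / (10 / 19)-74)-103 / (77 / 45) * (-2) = 5731555 / 47586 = 120.45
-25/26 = -0.96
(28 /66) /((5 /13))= 182 /165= 1.10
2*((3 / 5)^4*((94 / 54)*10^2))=1128 / 25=45.12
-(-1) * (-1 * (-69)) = 69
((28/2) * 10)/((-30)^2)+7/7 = 52/45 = 1.16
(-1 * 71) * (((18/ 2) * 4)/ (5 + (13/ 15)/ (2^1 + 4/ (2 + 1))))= -127800/ 263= -485.93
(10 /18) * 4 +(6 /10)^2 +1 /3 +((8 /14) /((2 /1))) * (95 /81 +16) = 110878 /14175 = 7.82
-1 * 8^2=-64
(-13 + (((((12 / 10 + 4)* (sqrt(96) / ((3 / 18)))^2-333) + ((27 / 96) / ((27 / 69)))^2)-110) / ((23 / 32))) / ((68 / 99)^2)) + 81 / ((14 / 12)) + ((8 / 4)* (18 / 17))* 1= 362602829819 / 7006720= 51750.72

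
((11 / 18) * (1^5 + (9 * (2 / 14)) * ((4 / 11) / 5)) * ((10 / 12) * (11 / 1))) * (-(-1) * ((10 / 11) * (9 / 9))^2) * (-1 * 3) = -10525 / 693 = -15.19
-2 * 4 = -8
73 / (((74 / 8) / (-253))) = -73876 / 37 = -1996.65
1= 1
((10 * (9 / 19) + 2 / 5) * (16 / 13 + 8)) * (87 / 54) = 56608 / 741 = 76.39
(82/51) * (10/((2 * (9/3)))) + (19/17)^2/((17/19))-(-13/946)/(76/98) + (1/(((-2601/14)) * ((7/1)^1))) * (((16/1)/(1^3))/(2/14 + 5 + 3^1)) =19513047475/4768538148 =4.09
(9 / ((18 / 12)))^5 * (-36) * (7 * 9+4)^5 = -377948621953152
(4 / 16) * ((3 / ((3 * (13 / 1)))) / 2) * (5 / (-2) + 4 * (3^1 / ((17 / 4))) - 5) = -159 / 3536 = -0.04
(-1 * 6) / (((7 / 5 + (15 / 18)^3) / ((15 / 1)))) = -97200 / 2137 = -45.48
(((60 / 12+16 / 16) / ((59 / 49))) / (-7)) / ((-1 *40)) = 21 / 1180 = 0.02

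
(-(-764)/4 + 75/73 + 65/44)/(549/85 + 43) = 52830645/13503248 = 3.91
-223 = -223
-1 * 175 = -175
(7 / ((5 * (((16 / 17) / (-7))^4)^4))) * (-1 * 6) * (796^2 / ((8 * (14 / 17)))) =-3266086715547047693997711751819091137731 / 46116860184273879040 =-70821966250443097205.42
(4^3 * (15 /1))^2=921600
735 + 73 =808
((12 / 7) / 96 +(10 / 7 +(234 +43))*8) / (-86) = -124737 / 4816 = -25.90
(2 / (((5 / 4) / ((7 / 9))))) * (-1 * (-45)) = 56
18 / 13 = 1.38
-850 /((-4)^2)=-425 /8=-53.12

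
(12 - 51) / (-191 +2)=13 / 63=0.21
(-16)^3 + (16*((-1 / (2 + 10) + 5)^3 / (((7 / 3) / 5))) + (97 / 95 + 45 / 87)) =-13525259 / 694260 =-19.48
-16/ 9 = -1.78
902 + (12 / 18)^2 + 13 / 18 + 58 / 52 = 35267 / 39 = 904.28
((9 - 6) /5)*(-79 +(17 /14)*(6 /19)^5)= -4107649953 /86663465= -47.40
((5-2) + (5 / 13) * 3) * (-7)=-29.08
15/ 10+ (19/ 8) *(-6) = -51/ 4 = -12.75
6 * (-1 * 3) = -18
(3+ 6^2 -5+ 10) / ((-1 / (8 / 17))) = -352 / 17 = -20.71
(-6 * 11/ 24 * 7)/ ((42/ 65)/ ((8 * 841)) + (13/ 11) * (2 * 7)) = -6614465/ 5685193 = -1.16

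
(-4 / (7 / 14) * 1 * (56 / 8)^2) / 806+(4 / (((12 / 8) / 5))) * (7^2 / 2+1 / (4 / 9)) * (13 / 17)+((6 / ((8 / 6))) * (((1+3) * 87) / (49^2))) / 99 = 147792506896 / 542825283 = 272.27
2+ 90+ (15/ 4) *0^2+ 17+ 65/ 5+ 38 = 160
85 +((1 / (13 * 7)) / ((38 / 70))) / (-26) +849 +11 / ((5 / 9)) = 30626493 / 32110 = 953.80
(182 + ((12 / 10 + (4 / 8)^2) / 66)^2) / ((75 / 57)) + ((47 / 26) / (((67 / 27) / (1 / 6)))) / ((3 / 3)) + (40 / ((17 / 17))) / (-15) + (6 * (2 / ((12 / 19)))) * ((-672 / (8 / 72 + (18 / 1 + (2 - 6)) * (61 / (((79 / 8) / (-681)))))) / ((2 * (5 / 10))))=19640976499015983031 / 144427535520840000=135.99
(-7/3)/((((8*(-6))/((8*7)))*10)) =49/180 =0.27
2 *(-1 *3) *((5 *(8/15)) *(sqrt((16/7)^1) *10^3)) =-24189.73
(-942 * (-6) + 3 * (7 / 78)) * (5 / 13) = 734795 / 338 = 2173.95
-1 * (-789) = 789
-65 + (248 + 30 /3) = 193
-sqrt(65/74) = -sqrt(4810)/74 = -0.94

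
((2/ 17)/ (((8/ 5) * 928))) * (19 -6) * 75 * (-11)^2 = 9.35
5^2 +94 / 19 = 569 / 19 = 29.95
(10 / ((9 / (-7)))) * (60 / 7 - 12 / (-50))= -68.53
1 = 1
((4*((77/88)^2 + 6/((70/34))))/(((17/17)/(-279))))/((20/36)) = -20698173/2800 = -7392.20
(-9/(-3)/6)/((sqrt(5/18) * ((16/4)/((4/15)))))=sqrt(10)/50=0.06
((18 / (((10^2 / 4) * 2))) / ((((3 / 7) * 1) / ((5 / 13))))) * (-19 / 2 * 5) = -399 / 26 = -15.35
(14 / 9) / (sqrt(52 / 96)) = 28 * sqrt(78) / 117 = 2.11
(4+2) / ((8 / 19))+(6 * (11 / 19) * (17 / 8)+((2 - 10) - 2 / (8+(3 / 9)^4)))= 165013 / 12331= 13.38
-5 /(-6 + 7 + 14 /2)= -5 /8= -0.62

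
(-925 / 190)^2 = 34225 / 1444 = 23.70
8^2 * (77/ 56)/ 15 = 88/ 15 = 5.87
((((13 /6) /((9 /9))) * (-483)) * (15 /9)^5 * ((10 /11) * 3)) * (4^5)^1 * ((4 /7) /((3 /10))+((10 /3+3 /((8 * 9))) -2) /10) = -205173800000 /2673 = -76757875.05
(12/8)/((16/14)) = 21/16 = 1.31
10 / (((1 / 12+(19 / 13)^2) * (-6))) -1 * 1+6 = 19125 / 4501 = 4.25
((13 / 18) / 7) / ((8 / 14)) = 13 / 72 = 0.18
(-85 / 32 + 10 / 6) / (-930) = 19 / 17856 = 0.00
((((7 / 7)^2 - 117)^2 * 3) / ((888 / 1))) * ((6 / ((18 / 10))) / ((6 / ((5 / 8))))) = 21025 / 1332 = 15.78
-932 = -932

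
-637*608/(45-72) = 387296/27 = 14344.30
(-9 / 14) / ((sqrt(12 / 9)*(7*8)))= -9*sqrt(3) / 1568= -0.01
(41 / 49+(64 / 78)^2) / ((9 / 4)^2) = 1800592 / 6036849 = 0.30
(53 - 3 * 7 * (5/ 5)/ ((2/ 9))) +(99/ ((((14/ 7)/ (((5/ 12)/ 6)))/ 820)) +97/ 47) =522511/ 188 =2779.31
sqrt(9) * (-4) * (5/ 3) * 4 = -80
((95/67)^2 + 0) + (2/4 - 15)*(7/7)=-112131/8978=-12.49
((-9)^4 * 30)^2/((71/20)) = 774840978000/71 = 10913253211.27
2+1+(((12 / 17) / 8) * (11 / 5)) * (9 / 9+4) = 135 / 34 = 3.97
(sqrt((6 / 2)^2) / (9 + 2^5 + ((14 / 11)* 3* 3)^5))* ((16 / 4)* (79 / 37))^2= 48245725968 / 43485699707323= 0.00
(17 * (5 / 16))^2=7225 / 256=28.22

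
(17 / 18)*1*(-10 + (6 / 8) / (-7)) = -4811 / 504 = -9.55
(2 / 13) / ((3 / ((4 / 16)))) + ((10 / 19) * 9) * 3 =21079 / 1482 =14.22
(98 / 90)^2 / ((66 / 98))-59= -3825026 / 66825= -57.24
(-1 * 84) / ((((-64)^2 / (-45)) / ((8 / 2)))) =945 / 256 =3.69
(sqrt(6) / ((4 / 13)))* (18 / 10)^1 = 117* sqrt(6) / 20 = 14.33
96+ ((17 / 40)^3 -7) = 5700913 / 64000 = 89.08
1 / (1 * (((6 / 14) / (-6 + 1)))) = -35 / 3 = -11.67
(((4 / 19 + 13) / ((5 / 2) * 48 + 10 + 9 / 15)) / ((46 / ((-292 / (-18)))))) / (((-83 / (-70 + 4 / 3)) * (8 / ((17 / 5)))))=32083573 / 2557976004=0.01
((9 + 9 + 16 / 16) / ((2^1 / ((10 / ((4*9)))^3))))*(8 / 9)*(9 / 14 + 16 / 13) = 809875 / 2388204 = 0.34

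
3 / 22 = 0.14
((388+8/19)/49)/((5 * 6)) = 0.26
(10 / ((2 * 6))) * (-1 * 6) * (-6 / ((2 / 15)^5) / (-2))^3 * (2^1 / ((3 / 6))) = -7216268945485353.47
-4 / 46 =-2 / 23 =-0.09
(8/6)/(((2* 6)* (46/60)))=10/69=0.14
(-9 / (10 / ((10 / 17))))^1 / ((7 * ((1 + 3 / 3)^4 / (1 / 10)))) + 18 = 342711 / 19040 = 18.00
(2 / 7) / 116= 1 / 406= 0.00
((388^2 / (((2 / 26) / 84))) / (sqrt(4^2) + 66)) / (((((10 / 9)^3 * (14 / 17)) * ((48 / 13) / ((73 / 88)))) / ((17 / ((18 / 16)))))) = 2717289401697 / 385000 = 7057894.55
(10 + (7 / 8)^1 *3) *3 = 303 / 8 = 37.88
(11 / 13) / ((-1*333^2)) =-11 / 1441557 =-0.00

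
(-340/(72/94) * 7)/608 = -27965/5472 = -5.11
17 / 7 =2.43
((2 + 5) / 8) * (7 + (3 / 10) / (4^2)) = 7861 / 1280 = 6.14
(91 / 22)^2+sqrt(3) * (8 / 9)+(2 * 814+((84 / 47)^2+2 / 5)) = 8 * sqrt(3) / 9+8813607317 / 5345780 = 1650.24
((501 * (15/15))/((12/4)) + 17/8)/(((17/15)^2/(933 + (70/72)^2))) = 13647181075/110976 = 122974.17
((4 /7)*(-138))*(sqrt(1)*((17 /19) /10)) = -4692 /665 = -7.06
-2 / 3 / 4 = -1 / 6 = -0.17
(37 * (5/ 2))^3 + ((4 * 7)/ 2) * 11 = 6332857/ 8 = 791607.12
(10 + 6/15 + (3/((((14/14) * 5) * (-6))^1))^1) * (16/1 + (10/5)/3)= 515/3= 171.67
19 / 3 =6.33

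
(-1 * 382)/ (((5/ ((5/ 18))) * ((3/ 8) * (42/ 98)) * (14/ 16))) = -12224/ 81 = -150.91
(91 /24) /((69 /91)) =8281 /1656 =5.00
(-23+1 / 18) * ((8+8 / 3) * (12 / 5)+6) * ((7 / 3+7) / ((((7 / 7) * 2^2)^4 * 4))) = -228389 / 34560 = -6.61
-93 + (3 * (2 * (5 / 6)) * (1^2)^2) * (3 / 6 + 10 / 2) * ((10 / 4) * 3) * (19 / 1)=15303 / 4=3825.75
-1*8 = -8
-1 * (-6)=6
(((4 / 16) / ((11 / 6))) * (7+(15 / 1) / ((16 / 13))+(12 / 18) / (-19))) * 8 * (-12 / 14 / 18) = -17467 / 17556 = -0.99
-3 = -3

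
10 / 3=3.33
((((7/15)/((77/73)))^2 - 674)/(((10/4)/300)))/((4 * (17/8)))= -293509136/30855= -9512.53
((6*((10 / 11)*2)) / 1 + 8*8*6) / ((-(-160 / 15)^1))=1629 / 44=37.02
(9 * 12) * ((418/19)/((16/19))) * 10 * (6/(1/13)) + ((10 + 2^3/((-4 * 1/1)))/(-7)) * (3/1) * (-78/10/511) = 39360772386/17885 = 2200770.05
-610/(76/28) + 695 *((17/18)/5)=-31963/342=-93.46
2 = 2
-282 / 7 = -40.29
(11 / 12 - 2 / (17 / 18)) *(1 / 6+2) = -3185 / 1224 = -2.60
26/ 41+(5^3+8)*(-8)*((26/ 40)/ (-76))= 9.73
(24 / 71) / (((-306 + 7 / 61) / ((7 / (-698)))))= 5124 / 462351361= 0.00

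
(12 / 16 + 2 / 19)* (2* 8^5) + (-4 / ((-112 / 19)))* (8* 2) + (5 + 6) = 7457627 / 133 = 56072.38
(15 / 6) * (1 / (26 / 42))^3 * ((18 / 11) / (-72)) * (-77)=324135 / 17576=18.44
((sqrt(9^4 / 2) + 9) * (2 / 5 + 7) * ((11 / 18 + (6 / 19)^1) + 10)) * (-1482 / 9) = -5392491 * sqrt(2) / 10 -1797497 / 15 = -882446.52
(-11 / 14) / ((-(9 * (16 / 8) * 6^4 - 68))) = 11 / 325640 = 0.00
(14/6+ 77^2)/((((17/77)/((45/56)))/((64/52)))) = 5872020/221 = 26570.23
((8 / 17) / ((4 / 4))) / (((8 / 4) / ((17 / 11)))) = 4 / 11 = 0.36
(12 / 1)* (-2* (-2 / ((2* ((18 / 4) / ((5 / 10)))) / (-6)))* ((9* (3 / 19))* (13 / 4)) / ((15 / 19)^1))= -468 / 5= -93.60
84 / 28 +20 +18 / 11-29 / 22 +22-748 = -15459 / 22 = -702.68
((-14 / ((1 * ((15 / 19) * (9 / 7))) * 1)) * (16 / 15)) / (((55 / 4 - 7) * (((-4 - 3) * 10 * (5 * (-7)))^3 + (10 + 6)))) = -0.00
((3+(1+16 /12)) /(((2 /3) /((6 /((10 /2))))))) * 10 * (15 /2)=720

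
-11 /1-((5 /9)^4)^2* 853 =-18.74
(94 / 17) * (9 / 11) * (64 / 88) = 6768 / 2057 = 3.29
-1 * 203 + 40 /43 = -8689 /43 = -202.07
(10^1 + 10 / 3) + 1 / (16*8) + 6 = 7427 / 384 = 19.34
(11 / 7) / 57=11 / 399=0.03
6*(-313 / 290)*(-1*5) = 939 / 29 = 32.38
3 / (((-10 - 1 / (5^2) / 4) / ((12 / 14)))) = -0.26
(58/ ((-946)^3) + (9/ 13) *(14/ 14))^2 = 14513486724324991225/ 30281231380991418256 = 0.48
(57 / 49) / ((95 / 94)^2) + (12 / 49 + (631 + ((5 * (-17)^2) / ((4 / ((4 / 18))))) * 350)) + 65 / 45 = 2006145599 / 69825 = 28731.05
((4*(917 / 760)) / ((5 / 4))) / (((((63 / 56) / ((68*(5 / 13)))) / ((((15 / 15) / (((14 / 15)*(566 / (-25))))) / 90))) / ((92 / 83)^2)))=-753973120 / 13001795703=-0.06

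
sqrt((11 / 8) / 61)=sqrt(1342) / 244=0.15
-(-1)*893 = 893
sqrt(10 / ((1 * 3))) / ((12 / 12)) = sqrt(30) / 3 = 1.83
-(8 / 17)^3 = -512 / 4913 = -0.10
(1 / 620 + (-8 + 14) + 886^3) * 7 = 3018498045087 / 620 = 4868545234.01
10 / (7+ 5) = 0.83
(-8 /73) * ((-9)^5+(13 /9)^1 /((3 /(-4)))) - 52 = 12652508 /1971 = 6419.33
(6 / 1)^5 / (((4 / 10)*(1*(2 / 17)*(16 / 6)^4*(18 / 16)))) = 185895 / 64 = 2904.61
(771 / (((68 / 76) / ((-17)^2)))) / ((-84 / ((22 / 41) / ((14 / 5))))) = -4565605 / 8036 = -568.14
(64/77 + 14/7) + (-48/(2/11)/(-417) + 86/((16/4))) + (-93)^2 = 185674879/21406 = 8673.96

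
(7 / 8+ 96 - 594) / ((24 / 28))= -27839 / 48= -579.98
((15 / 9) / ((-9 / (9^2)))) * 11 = -165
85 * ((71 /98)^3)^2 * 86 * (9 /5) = 842771767916259 /442921190432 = 1902.76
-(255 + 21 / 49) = -1788 / 7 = -255.43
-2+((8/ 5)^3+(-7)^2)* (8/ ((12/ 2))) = 25798/ 375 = 68.79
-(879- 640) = -239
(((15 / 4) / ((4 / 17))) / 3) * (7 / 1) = 595 / 16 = 37.19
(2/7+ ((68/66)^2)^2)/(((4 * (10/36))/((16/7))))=93809552/32283405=2.91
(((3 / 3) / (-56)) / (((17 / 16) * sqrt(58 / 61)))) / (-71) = sqrt(3538) / 245021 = 0.00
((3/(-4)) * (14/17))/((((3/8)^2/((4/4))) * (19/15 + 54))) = -1120/14093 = -0.08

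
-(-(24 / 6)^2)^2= -256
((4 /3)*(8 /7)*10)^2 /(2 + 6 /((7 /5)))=25600 /693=36.94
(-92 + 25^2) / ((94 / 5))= 2665 / 94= 28.35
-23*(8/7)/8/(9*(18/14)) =-23/81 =-0.28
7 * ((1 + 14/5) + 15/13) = 2254/65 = 34.68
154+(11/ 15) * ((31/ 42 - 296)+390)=140789/ 630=223.47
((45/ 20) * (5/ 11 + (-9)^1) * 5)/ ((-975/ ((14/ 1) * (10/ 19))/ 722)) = 75012/ 143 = 524.56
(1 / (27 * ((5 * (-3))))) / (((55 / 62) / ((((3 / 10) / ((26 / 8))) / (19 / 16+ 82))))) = -0.00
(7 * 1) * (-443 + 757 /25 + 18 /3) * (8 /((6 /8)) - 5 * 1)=-1209992 /75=-16133.23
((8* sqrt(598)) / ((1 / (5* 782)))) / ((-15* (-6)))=3128* sqrt(598) / 9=8499.14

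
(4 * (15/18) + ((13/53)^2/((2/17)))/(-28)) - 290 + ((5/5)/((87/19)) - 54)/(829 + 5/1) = -1636430696195/5706831816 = -286.75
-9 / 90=-1 / 10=-0.10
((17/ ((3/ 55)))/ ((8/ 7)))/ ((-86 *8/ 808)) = -661045/ 2064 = -320.27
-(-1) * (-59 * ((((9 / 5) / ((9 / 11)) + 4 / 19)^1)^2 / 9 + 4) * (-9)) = 22263119 / 9025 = 2466.83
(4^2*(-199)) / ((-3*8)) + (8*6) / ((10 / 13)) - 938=-742.93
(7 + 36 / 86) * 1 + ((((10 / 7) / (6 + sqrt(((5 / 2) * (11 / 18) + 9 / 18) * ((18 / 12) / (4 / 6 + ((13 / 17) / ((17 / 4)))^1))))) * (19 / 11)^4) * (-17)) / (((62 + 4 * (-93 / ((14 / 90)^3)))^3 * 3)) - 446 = -7295962262148807192521662542573391 / 16635366523802890884095647206503 - 31016909770567 * sqrt(26791) / 1160606966776945875634580037663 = -438.58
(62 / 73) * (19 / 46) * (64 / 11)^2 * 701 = 1691193344 / 203159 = 8324.48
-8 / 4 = -2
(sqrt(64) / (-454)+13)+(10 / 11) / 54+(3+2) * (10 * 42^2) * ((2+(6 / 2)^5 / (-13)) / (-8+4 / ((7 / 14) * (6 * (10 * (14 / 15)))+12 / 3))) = 163866530722 / 876447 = 186966.85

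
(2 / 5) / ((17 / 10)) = 4 / 17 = 0.24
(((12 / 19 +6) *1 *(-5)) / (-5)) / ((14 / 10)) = 90 / 19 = 4.74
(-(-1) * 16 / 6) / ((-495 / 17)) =-136 / 1485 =-0.09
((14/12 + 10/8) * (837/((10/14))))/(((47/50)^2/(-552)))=-3907953000/2209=-1769105.02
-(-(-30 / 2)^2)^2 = -50625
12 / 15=4 / 5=0.80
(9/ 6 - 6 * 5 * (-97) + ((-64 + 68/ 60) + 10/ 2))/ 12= 85609/ 360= 237.80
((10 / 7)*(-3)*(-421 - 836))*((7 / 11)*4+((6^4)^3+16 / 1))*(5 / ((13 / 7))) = 4514755442445000 / 143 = 31571716380734.27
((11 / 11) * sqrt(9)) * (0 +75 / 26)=225 / 26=8.65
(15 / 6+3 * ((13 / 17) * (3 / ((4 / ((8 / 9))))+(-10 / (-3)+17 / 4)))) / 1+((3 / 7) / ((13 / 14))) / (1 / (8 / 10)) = 96337 / 4420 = 21.80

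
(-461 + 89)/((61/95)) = -35340/61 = -579.34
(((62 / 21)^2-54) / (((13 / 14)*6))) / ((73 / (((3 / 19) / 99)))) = -19970 / 112459347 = -0.00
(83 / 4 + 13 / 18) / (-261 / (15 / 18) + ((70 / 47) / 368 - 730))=-8356130 / 405970137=-0.02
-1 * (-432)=432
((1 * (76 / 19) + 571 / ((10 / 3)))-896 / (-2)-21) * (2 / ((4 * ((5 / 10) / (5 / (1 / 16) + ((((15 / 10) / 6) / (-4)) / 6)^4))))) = 40924914653063 / 849346560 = 48184.00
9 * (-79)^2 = 56169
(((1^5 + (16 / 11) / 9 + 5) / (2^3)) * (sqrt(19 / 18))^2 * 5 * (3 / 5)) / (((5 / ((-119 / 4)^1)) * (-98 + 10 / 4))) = 137921 / 907632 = 0.15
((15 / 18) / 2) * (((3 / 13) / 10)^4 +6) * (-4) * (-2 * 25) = 571220027 / 1142440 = 500.00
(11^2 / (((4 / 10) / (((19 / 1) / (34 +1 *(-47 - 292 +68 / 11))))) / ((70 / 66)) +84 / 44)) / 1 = -232925 / 7743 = -30.08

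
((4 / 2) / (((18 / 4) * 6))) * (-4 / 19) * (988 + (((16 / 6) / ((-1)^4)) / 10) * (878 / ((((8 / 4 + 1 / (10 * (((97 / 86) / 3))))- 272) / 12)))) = -1023107936 / 67111173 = -15.24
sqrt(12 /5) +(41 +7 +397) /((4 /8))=891.55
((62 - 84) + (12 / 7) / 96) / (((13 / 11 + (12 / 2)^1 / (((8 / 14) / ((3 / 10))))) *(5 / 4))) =-27082 / 6671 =-4.06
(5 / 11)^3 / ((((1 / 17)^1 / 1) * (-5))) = -425 / 1331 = -0.32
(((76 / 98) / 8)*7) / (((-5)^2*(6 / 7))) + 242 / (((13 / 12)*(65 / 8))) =2791051 / 101400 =27.53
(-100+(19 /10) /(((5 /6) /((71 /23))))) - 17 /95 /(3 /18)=-1027337 /10925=-94.04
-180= -180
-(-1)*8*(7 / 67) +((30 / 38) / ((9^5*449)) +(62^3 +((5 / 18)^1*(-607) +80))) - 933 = 237307.22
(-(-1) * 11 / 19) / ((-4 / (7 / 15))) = -77 / 1140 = -0.07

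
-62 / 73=-0.85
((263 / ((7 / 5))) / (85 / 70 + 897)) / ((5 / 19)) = 9994 / 12575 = 0.79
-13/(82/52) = -338/41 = -8.24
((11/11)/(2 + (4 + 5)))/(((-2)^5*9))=-1/3168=-0.00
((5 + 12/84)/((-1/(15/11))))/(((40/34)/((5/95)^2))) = -459/27797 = -0.02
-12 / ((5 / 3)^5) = -2916 / 3125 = -0.93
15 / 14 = 1.07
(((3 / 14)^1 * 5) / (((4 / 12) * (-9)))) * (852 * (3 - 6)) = 6390 / 7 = 912.86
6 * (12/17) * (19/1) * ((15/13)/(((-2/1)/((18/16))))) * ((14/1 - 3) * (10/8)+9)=-161595/136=-1188.20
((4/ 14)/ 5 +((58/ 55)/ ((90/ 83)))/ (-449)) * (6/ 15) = 855322/ 38894625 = 0.02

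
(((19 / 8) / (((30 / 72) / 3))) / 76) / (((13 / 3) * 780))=9 / 135200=0.00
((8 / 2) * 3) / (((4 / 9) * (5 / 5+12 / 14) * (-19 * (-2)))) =189 / 494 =0.38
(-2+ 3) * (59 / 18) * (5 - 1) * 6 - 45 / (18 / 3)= 427 / 6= 71.17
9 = 9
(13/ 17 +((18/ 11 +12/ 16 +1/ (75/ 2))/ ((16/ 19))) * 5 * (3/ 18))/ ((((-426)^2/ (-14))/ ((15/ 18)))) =-0.00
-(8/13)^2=-64/169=-0.38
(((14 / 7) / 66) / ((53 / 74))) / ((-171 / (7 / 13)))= -0.00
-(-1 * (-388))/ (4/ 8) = -776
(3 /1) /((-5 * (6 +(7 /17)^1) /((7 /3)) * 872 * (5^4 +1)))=-119 /297500240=-0.00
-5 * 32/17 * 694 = -6531.76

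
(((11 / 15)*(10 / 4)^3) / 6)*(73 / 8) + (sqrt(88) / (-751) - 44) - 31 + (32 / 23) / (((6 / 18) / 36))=2455837 / 26496 - 2*sqrt(22) / 751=92.67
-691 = -691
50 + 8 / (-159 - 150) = 15442 / 309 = 49.97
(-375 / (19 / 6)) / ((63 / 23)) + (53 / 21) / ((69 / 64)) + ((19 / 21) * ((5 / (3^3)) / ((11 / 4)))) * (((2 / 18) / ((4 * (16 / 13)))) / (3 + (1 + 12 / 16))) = -573189989 / 14017212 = -40.89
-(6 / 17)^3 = -216 / 4913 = -0.04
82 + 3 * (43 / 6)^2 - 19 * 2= 2377 / 12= 198.08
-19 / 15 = -1.27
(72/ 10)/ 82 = 0.09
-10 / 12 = -5 / 6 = -0.83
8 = 8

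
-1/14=-0.07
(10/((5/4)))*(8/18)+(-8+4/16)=-151/36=-4.19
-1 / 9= -0.11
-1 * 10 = -10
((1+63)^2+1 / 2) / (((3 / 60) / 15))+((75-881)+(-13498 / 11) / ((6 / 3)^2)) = 1227837.23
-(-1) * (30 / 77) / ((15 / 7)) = 2 / 11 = 0.18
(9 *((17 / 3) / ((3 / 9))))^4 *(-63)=-34522820703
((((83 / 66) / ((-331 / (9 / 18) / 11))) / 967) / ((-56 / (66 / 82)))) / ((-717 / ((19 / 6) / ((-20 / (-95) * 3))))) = -329593 / 151753247960832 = -0.00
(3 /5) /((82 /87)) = 261 /410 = 0.64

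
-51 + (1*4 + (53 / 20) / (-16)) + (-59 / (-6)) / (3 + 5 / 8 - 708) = -51044537 / 1081920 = -47.18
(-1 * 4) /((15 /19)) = -76 /15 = -5.07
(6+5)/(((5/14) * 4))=77/10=7.70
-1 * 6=-6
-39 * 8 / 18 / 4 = -13 / 3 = -4.33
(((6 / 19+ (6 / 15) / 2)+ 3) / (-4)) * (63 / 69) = -3507 / 4370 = -0.80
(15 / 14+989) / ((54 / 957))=4421659 / 252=17546.27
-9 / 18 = -1 / 2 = -0.50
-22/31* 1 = -22/31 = -0.71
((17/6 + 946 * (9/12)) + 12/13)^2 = 773785489/1521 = 508734.71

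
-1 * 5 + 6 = 1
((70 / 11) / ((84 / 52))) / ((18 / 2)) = 130 / 297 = 0.44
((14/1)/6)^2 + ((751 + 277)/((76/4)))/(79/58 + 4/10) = 3158821/87381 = 36.15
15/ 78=5/ 26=0.19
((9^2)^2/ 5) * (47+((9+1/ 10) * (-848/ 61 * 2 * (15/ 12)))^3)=-47108703527272341/ 1134905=-41508939979.36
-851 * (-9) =7659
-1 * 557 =-557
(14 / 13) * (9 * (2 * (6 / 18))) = 84 / 13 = 6.46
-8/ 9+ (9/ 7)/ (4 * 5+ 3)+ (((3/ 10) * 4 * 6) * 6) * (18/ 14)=396373/ 7245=54.71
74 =74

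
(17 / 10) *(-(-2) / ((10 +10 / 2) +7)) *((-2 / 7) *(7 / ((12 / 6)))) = -17 / 110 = -0.15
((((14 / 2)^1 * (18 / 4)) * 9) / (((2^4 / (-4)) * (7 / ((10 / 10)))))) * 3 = -243 / 8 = -30.38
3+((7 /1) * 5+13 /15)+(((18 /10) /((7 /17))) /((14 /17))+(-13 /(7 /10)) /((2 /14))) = -126163 /1470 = -85.83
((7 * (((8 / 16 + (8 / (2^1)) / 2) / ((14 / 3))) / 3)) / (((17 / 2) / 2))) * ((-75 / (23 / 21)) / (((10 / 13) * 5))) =-4095 / 782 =-5.24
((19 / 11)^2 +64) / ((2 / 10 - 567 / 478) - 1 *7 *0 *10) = -19370950 / 285197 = -67.92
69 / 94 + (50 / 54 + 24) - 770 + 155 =-1495745 / 2538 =-589.34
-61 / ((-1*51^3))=61 / 132651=0.00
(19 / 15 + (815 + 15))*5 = 12469 / 3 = 4156.33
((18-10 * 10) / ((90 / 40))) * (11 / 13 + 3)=-140.17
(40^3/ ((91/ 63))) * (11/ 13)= 6336000/ 169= 37491.12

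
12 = 12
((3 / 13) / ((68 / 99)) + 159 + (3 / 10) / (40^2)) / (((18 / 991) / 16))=62037994337 / 442000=140357.45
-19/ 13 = -1.46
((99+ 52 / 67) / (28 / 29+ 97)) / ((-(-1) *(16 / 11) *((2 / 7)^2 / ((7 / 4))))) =731452645 / 48728832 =15.01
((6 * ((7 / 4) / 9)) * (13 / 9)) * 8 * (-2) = -728 / 27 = -26.96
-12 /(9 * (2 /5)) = -10 /3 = -3.33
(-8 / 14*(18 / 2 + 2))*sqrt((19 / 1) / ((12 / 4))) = -44*sqrt(57) / 21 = -15.82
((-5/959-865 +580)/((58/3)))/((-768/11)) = 375815/1779904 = 0.21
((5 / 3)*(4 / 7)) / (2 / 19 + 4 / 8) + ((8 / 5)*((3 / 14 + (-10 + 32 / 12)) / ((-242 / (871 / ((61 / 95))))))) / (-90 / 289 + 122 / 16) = 621097805192 / 60280973907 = 10.30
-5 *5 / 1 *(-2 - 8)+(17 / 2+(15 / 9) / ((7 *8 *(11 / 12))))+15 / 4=80783 / 308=262.28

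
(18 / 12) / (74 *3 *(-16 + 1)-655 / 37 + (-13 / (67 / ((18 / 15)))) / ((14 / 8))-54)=-260295 / 590320558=-0.00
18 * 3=54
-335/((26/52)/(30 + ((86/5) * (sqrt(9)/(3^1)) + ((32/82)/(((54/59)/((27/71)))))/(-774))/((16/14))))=-68006589709/2253114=-30183.38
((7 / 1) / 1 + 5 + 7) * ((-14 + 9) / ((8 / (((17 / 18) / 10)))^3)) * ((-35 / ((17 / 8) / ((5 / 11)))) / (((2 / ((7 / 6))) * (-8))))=-269059 / 3153199104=-0.00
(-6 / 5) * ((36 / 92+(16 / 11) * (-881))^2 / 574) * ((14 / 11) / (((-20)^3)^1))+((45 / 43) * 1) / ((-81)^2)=9881578243113121 / 18098540909460000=0.55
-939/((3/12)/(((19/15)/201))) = -23788/1005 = -23.67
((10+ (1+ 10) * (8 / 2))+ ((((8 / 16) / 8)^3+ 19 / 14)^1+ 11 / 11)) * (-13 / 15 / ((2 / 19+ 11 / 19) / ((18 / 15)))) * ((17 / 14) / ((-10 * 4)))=521928917 / 200704000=2.60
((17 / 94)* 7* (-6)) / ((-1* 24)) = 119 / 376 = 0.32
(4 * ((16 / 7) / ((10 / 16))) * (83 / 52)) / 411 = 10624 / 187005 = 0.06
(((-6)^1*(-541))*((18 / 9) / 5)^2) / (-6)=-2164 / 25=-86.56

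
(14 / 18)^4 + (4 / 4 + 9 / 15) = 64493 / 32805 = 1.97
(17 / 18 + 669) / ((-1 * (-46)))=12059 / 828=14.56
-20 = -20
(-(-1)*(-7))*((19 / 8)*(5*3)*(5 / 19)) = -525 / 8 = -65.62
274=274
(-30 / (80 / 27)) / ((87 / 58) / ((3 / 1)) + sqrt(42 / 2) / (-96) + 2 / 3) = -15552 / 1789 - 972*sqrt(21) / 12523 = -9.05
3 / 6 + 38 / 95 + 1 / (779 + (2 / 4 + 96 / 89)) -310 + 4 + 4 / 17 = -304.86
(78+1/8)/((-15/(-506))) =31625/12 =2635.42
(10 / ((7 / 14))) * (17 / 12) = 85 / 3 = 28.33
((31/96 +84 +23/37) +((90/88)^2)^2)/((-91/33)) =-35795380919/1147258112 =-31.20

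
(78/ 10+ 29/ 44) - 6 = 541/ 220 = 2.46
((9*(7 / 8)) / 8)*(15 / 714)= 45 / 2176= 0.02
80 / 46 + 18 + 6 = 592 / 23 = 25.74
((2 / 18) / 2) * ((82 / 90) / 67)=41 / 54270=0.00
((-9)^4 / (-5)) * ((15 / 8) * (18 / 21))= -59049 / 28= -2108.89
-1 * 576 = -576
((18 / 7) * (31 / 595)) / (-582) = -93 / 404005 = -0.00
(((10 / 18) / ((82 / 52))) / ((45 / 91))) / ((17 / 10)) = 23660 / 56457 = 0.42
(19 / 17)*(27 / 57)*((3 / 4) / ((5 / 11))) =297 / 340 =0.87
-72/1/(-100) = 0.72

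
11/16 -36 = -565/16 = -35.31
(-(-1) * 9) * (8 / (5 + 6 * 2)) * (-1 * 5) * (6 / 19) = -2160 / 323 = -6.69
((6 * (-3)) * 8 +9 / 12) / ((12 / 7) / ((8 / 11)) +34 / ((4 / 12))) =-1337 / 974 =-1.37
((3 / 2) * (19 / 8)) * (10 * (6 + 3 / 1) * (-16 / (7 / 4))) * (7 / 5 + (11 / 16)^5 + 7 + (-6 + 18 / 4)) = -18971318151 / 917504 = -20677.10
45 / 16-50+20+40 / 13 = -5015 / 208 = -24.11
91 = 91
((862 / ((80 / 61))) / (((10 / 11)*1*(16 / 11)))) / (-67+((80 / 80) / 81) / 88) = -2834459001 / 382060000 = -7.42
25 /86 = 0.29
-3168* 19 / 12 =-5016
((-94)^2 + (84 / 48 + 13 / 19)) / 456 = 223907 / 11552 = 19.38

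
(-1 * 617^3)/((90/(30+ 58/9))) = -38521158532/405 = -95113971.68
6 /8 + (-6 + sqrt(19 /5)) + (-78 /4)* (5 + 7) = -957 /4 + sqrt(95) /5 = -237.30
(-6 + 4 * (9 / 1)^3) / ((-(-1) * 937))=3.11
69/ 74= 0.93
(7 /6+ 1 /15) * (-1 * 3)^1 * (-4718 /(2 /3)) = 261849 /10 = 26184.90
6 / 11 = 0.55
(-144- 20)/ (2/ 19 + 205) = -3116/ 3897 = -0.80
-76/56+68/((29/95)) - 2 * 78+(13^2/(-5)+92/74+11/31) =77302187/2328410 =33.20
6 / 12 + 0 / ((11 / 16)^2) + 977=1955 / 2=977.50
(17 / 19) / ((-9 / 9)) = -17 / 19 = -0.89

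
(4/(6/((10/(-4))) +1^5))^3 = -8000/343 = -23.32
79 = 79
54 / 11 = 4.91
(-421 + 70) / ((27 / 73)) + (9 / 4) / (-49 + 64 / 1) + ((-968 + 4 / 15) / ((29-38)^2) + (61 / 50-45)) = -24411229 / 24300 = -1004.58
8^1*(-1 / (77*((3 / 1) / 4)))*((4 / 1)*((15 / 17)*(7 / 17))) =-640 / 3179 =-0.20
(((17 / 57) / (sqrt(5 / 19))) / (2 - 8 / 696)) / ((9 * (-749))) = -0.00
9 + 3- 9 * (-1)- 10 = 11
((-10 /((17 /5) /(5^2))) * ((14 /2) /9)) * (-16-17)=96250 /51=1887.25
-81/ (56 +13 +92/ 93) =-7533/ 6509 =-1.16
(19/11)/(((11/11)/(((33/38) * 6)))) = 9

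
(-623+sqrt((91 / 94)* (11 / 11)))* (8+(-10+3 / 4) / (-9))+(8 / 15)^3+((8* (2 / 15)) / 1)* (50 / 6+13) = -75618877 / 13500+325* sqrt(8554) / 3384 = -5592.52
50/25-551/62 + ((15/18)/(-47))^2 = -16977599/2465244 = -6.89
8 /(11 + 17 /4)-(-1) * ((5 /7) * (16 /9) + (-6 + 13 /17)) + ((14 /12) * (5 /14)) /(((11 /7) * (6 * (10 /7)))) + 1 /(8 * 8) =-156114275 /45993024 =-3.39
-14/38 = -7/19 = -0.37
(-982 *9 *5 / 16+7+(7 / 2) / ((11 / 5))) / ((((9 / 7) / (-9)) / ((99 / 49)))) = 2180601 / 56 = 38939.30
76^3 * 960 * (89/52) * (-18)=-168777492480/13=-12982884036.92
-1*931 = -931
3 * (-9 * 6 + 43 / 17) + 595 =7490 / 17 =440.59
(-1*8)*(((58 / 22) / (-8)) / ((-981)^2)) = 29 / 10585971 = 0.00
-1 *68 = -68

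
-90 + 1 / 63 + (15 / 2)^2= -8501 / 252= -33.73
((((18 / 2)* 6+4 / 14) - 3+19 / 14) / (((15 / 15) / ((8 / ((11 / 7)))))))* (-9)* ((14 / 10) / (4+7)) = -16884 / 55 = -306.98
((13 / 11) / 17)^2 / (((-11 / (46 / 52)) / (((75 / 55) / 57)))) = -1495 / 160787462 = -0.00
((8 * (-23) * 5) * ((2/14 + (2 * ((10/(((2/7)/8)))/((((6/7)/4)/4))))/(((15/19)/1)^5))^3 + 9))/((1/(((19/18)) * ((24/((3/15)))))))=-17966072969863190263322164841713601024/3893121906064453125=-4614824144570660774.44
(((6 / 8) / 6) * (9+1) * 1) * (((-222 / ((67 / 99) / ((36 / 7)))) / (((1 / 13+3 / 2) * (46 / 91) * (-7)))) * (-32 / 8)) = -668570760 / 442267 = -1511.69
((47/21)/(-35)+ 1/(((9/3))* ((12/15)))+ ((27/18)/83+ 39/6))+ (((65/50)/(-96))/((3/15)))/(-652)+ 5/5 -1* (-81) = 226231234787/2545616640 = 88.87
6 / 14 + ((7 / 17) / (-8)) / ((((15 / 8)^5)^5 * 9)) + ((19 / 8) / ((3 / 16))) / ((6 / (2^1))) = 1257760692494853439140382257575771 / 270440012429193556308746337890625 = 4.65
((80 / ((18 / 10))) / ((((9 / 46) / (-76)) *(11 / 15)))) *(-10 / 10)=6992000 / 297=23542.09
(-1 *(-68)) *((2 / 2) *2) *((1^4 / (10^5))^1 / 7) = 17 / 87500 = 0.00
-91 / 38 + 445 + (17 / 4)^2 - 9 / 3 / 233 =32629107 / 70832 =460.65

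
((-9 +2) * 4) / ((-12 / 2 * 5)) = 14 / 15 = 0.93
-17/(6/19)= -323/6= -53.83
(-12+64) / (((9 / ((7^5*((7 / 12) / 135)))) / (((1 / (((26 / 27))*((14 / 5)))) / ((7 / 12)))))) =2401 / 9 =266.78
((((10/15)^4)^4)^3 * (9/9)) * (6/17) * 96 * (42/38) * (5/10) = 63050394783186944/954243004215919284661689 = 0.00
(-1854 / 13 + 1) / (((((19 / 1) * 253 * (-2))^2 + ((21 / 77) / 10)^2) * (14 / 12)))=-19093800 / 14539081070917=-0.00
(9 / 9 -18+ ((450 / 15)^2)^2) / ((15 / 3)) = 161996.60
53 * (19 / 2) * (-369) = -371583 / 2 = -185791.50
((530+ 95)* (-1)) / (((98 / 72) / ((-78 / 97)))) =1755000 / 4753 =369.24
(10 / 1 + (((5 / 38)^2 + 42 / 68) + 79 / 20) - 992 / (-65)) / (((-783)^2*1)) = 4762367 / 97825707018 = 0.00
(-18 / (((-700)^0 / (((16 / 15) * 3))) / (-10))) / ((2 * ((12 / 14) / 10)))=3360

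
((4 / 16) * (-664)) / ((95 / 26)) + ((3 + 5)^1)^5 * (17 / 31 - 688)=-66340424356 / 2945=-22526459.88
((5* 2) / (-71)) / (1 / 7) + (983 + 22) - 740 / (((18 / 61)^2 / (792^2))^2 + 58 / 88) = -288368190056737995 / 2428475442552967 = -118.74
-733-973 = -1706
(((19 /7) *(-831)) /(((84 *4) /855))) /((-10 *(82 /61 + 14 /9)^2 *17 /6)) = 813758286519 /33779336192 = 24.09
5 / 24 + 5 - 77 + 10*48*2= 21317 / 24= 888.21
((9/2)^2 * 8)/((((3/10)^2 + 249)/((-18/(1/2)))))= -194400/8303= -23.41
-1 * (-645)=645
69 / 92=3 / 4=0.75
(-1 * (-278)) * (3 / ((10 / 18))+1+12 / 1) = 25576 / 5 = 5115.20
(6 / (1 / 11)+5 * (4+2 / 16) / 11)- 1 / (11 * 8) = 1493 / 22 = 67.86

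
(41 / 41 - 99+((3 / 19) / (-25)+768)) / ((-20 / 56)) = -4455458 / 2375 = -1875.98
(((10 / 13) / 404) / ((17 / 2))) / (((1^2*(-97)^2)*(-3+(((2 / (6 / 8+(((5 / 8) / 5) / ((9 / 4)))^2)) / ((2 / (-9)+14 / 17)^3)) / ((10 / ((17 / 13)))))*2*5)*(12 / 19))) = 564062120 / 194133579281999127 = 0.00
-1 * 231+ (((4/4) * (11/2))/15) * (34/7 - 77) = -10813/42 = -257.45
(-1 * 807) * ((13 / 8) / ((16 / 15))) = -157365 / 128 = -1229.41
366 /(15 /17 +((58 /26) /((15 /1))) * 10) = 242658 /1571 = 154.46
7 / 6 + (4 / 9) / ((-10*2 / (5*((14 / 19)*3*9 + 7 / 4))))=-847 / 684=-1.24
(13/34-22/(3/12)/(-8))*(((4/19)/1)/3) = 258/323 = 0.80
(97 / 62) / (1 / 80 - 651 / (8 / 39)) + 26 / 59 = 204405614 / 464362981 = 0.44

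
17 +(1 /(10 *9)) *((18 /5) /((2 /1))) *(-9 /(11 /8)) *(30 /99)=10261 /605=16.96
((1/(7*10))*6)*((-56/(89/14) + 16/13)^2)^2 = 17730599468924928/62719340082035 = 282.70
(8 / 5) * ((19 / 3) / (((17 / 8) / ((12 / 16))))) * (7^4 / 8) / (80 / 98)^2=109531219 / 68000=1610.75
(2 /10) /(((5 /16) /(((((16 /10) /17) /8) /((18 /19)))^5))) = 2476099 /13100177498906250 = 0.00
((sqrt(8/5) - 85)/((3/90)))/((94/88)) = -112200/47+ 528*sqrt(10)/47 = -2351.71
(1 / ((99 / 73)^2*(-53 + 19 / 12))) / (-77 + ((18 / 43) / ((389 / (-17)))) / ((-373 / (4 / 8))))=66497084518 / 484196647822173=0.00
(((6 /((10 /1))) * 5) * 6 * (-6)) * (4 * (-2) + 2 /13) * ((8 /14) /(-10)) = -22032 /455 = -48.42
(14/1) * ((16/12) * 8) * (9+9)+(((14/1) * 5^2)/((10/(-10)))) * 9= -462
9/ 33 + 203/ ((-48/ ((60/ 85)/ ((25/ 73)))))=-8.44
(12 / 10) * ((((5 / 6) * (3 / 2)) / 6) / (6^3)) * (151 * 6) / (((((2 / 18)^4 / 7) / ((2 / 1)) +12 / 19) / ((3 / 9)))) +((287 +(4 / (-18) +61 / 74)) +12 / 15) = 114662210761 / 396816120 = 288.96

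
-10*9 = -90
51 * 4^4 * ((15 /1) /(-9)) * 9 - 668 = -196508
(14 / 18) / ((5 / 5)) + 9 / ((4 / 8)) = 169 / 9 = 18.78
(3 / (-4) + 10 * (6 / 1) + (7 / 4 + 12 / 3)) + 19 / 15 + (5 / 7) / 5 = 6973 / 105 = 66.41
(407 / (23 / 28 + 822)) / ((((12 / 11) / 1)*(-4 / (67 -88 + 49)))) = -3.17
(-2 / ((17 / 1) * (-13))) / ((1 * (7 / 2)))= 4 / 1547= 0.00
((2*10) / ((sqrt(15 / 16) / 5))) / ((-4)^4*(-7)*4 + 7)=-80*sqrt(15) / 21483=-0.01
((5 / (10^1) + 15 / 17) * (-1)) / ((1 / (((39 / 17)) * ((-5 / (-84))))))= -0.19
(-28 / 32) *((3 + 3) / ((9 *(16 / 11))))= -0.40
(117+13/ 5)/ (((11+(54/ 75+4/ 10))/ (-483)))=-481390/ 101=-4766.24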